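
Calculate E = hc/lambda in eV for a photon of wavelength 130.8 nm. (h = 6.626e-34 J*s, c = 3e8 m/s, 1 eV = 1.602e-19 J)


E = hc/lambda = 6.626e-34 * 3e8 / 1.308e-07 = 1.520e-18 J = 9.4864 eV

9.4864 eV


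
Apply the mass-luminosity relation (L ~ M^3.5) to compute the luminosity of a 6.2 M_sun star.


L/L_sun = (M/M_sun)^3.5 = 6.2^3.5 = 593.4319

593.4319 L_sun


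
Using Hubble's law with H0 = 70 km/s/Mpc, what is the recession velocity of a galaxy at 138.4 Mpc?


v = H0 * d = 70 * 138.4 = 9688.0

9688.0 km/s


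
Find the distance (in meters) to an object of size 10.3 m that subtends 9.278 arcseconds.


D = size / theta_rad, theta_rad = 9.278 * pi/(180*3600) = 4.498e-05, D = 228985.5038

228985.5038 m


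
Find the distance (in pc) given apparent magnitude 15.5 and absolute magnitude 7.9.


d = 10^((m - M + 5)/5) = 10^((15.5 - 7.9 + 5)/5) = 331.1311

331.1311 pc


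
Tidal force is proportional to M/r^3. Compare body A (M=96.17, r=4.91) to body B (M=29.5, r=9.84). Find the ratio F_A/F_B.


Ratio = (M1/r1^3) / (M2/r2^3) = (96.17/4.91^3) / (29.5/9.84^3) = 26.2397

26.2397


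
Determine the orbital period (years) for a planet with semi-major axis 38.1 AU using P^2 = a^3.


P = a^(3/2) = 38.1^1.5 = 235.173

235.173 years


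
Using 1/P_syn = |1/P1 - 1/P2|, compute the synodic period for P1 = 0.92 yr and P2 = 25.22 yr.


1/P_syn = |1/P1 - 1/P2| = |1/0.92 - 1/25.22| => P_syn = 0.9548

0.9548 years


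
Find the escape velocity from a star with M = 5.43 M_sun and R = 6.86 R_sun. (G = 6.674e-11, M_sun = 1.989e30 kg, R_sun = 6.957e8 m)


M = 5.43 * 1.989e30 kg = 1.080027e+31 kg; R = 6.86 * 6.957e8 m = 4.772502e+09 m. v_esc = sqrt(2GM/R) = sqrt(2 * 6.674e-11 * 1.080027e+31 / 4.772502e+09) = 549607.1144

549607.1144 m/s


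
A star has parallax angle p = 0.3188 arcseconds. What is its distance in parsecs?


d = 1/p = 1/0.3188 = 3.1368

3.1368 pc


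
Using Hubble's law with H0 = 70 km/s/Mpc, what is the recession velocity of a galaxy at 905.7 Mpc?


v = H0 * d = 70 * 905.7 = 63399.0

63399.0 km/s


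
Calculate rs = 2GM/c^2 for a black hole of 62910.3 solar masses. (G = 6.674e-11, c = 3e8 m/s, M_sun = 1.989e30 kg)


M = 62910.3 * 1.989e30 kg = 1.251285867e+35 kg. rs = 2GM/c^2 = 2 * 6.674e-11 * 1.251285867e+35 / (3e8)^2 = 1.856e+08

1.856e+08 m


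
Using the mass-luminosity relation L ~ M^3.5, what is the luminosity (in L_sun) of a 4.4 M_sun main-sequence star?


L/L_sun = (M/M_sun)^3.5 = 4.4^3.5 = 178.6835

178.6835 L_sun


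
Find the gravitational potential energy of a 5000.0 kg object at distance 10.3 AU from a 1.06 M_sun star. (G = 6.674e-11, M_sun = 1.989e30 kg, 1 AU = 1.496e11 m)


M = 1.06 * 1.989e30 kg = 2.10834e+30 kg; r = 10.3 AU * 1.496e11 m/AU = 1.54088e+12 m. U = -GM*m/r = -(6.674e-11 * 2.10834e+30 * 5000.0) / 1.54088e+12 = -4.566e+11

-4.566e+11 J


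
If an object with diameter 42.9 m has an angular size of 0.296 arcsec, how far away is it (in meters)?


D = size / theta_rad, theta_rad = 0.296 * pi/(180*3600) = 1.435e-06, D = 2.989e+07

2.989e+07 m


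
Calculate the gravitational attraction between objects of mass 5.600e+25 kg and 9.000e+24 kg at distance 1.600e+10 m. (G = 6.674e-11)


F = G*m1*m2/r^2 = 6.674e-11 * 5.600e+25 * 9.000e+24 / (1.600e+10)^2 = 6.674e-11 * 5.040e+50 / 2.560e+20 = 1.314e+20

1.314e+20 N


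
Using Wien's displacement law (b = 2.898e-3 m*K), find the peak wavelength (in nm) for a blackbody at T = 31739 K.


lam_max = b / T = 2.898e-3 / 31739 = 9.131e-08 m = 91.3072 nm

91.3072 nm


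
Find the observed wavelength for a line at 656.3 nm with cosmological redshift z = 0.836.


lam_obs = lam_emit * (1 + z) = 656.3 * (1 + 0.836) = 1204.9668

1204.9668 nm


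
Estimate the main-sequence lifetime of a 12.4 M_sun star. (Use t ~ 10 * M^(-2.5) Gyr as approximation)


t = 10 * M^(-2.5) = 10 * 12.4^(-2.5) = 0.0185

0.0185 Gyr


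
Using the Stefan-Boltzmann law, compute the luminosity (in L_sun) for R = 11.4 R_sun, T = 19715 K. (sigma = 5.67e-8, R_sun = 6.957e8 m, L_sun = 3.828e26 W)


R = 11.4 * 6.957e8 m = 7.93098e+09 m. L = 4*pi*R^2*sigma*T^4 = 4*pi*(7.93098e+09)^2 * 5.67e-8 * 19715^4 = 6.77070291e+30 W. L/L_sun = 6.77070291e+30 / 3.828e26 = 17687.3117

17687.3117 L_sun


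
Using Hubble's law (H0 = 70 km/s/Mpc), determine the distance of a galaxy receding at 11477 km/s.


d = v / H0 = 11477 / 70 = 163.9571

163.9571 Mpc


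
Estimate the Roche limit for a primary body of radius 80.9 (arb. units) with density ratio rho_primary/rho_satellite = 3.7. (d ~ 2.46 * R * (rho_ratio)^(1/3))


d_Roche = 2.46 * 80.9 * 3.7^(1/3) = 307.811

307.811


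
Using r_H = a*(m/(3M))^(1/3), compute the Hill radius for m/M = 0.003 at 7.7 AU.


r_H = a * (m/3M)^(1/3) = 7.7 * (0.003/3)^(1/3) = 0.77

0.77 AU


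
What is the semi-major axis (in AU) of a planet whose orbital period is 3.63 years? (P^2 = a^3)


a = P^(2/3) = 3.63^(2/3) = 2.362

2.362 AU


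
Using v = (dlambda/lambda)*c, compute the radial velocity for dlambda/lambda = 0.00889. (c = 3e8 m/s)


v = (dlambda/lambda) * c = 0.00889 * 3e8 = 2.667e+06

2.667e+06 m/s


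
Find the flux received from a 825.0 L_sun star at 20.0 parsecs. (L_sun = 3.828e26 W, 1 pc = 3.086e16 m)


F = L / (4*pi*d^2) = 3.158e+29 / (4*pi*(6.172e+17)^2) = 6.597e-08

6.597e-08 W/m^2


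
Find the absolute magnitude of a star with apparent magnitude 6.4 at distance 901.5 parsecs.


M = m - 5*log10(d) + 5 = 6.4 - 5*log10(901.5) + 5 = -3.3748

-3.3748


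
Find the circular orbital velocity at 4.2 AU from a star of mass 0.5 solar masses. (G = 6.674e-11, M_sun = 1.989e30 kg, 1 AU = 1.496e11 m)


v = sqrt(GM/r) = sqrt(6.674e-11 * 9.945e+29 / 6.283e+11) = 10277.9157

10277.9157 m/s


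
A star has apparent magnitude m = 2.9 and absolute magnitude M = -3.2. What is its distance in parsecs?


d = 10^((m - M + 5)/5) = 10^((2.9 - -3.2 + 5)/5) = 165.9587

165.9587 pc


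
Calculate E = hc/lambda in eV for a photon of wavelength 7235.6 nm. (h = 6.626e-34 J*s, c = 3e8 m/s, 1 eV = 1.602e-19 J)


E = hc/lambda = 6.626e-34 * 3e8 / 7.236e-06 = 2.747e-20 J = 0.1715 eV

0.1715 eV


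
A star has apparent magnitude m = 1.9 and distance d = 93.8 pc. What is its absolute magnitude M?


M = m - 5*log10(d) + 5 = 1.9 - 5*log10(93.8) + 5 = -2.961

-2.961


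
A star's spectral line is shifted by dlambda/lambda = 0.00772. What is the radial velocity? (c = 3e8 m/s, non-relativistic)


v = (dlambda/lambda) * c = 0.00772 * 3e8 = 2.316e+06

2.316e+06 m/s


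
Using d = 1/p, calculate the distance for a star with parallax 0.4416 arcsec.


d = 1/p = 1/0.4416 = 2.2645

2.2645 pc


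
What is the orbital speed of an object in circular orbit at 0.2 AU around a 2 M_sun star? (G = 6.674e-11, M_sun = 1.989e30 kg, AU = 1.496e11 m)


v = sqrt(GM/r) = sqrt(6.674e-11 * 3.978e+30 / 2.992e+10) = 94198.6537

94198.6537 m/s


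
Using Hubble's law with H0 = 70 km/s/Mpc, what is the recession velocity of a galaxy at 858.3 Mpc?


v = H0 * d = 70 * 858.3 = 60081.0

60081.0 km/s


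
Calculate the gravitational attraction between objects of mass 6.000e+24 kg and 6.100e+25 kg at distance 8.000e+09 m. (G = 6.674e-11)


F = G*m1*m2/r^2 = 6.674e-11 * 6.000e+24 * 6.100e+25 / (8.000e+09)^2 = 6.674e-11 * 3.660e+50 / 6.400e+19 = 3.817e+20

3.817e+20 N


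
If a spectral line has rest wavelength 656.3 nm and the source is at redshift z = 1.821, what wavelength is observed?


lam_obs = lam_emit * (1 + z) = 656.3 * (1 + 1.821) = 1851.4223

1851.4223 nm


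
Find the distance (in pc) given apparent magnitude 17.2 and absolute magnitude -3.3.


d = 10^((m - M + 5)/5) = 10^((17.2 - -3.3 + 5)/5) = 125892.5412

125892.5412 pc


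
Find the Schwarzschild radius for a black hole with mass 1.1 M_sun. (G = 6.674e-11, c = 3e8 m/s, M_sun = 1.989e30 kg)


M = 1.1 * 1.989e30 kg = 2.1879e+30 kg. rs = 2GM/c^2 = 2 * 6.674e-11 * 2.1879e+30 / (3e8)^2 = 3244.8988

3244.8988 m


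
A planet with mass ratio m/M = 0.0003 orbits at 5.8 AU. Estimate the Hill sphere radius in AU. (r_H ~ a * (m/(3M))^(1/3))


r_H = a * (m/3M)^(1/3) = 5.8 * (0.0003/3)^(1/3) = 0.2692

0.2692 AU


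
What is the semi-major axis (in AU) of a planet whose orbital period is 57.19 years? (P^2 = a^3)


a = P^(2/3) = 57.19^(2/3) = 14.8439

14.8439 AU


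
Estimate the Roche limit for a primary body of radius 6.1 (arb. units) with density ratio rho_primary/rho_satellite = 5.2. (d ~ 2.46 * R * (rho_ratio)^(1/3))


d_Roche = 2.46 * 6.1 * 5.2^(1/3) = 25.9976

25.9976


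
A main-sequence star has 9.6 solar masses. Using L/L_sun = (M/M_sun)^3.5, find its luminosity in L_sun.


L/L_sun = (M/M_sun)^3.5 = 9.6^3.5 = 2741.2542

2741.2542 L_sun


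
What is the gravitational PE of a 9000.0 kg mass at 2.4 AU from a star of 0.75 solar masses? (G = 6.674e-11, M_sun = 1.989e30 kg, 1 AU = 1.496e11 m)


M = 0.75 * 1.989e30 kg = 1.49175e+30 kg; r = 2.4 AU * 1.496e11 m/AU = 3.5904e+11 m. U = -GM*m/r = -(6.674e-11 * 1.49175e+30 * 9000.0) / 3.5904e+11 = -2.496e+12

-2.496e+12 J


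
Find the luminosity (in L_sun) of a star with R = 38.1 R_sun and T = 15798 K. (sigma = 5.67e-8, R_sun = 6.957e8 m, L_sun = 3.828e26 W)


R = 38.1 * 6.957e8 m = 2.650617e+10 m. L = 4*pi*R^2*sigma*T^4 = 4*pi*(2.650617e+10)^2 * 5.67e-8 * 15798^4 = 3.118137907e+31 W. L/L_sun = 3.118137907e+31 / 3.828e26 = 81456.0582

81456.0582 L_sun


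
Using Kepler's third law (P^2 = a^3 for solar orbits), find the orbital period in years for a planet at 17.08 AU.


P = a^(3/2) = 17.08^1.5 = 70.5881

70.5881 years


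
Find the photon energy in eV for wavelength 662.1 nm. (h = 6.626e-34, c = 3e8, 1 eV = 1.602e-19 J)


E = hc/lambda = 6.626e-34 * 3e8 / 6.621e-07 = 3.002e-19 J = 1.8741 eV

1.8741 eV


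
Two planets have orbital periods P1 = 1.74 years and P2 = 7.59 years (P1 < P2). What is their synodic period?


1/P_syn = |1/P1 - 1/P2| = |1/1.74 - 1/7.59| => P_syn = 2.2575

2.2575 years


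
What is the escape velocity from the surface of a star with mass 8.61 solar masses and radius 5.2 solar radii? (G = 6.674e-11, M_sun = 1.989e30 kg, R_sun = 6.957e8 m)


M = 8.61 * 1.989e30 kg = 1.712529e+31 kg; R = 5.2 * 6.957e8 m = 3.61764e+09 m. v_esc = sqrt(2GM/R) = sqrt(2 * 6.674e-11 * 1.712529e+31 / 3.61764e+09) = 794903.4699

794903.4699 m/s


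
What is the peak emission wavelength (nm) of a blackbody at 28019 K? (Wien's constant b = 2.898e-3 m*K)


lam_max = b / T = 2.898e-3 / 28019 = 1.034e-07 m = 103.4298 nm

103.4298 nm


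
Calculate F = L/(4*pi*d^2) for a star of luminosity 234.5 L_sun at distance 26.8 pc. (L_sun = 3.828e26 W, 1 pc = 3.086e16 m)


F = L / (4*pi*d^2) = 8.977e+28 / (4*pi*(8.270e+17)^2) = 1.044e-08

1.044e-08 W/m^2


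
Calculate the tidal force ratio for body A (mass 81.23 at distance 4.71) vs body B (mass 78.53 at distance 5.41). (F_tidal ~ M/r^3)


Ratio = (M1/r1^3) / (M2/r2^3) = (81.23/4.71^3) / (78.53/5.41^3) = 1.5675

1.5675


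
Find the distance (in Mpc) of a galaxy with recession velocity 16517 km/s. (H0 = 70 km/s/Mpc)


d = v / H0 = 16517 / 70 = 235.9571

235.9571 Mpc


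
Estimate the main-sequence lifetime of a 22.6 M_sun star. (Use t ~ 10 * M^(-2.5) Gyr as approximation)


t = 10 * M^(-2.5) = 10 * 22.6^(-2.5) = 0.0041

0.0041 Gyr


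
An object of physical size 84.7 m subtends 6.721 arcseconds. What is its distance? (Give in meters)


D = size / theta_rad, theta_rad = 6.721 * pi/(180*3600) = 3.258e-05, D = 2.599e+06

2.599e+06 m


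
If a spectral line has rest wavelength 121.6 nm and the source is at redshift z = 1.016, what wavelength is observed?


lam_obs = lam_emit * (1 + z) = 121.6 * (1 + 1.016) = 245.1456

245.1456 nm


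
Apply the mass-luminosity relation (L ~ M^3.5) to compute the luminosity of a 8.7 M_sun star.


L/L_sun = (M/M_sun)^3.5 = 8.7^3.5 = 1942.3048

1942.3048 L_sun


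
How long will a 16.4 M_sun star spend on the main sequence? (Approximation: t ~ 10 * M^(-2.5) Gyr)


t = 10 * M^(-2.5) = 10 * 16.4^(-2.5) = 0.0092

0.0092 Gyr


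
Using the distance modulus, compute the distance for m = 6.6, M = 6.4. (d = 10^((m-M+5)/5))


d = 10^((m - M + 5)/5) = 10^((6.6 - 6.4 + 5)/5) = 10.9648

10.9648 pc


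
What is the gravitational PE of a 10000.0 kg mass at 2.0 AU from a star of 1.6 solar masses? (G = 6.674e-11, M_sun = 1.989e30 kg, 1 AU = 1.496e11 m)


M = 1.6 * 1.989e30 kg = 3.1824e+30 kg; r = 2.0 AU * 1.496e11 m/AU = 2.992e+11 m. U = -GM*m/r = -(6.674e-11 * 3.1824e+30 * 10000.0) / 2.992e+11 = -7.099e+12

-7.099e+12 J


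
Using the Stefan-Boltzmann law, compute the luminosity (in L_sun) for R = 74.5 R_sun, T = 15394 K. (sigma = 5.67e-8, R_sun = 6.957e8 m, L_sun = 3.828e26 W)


R = 74.5 * 6.957e8 m = 5.182965e+10 m. L = 4*pi*R^2*sigma*T^4 = 4*pi*(5.182965e+10)^2 * 5.67e-8 * 15394^4 = 1.074868669e+32 W. L/L_sun = 1.074868669e+32 / 3.828e26 = 280791.1884

280791.1884 L_sun


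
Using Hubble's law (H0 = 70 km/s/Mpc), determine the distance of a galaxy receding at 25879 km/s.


d = v / H0 = 25879 / 70 = 369.7

369.7 Mpc


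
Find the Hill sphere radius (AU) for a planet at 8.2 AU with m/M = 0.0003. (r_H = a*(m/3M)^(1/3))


r_H = a * (m/3M)^(1/3) = 8.2 * (0.0003/3)^(1/3) = 0.3806

0.3806 AU


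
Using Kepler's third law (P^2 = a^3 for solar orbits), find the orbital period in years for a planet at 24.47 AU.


P = a^(3/2) = 24.47^1.5 = 121.0461

121.0461 years


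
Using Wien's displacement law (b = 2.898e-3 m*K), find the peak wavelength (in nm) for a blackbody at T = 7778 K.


lam_max = b / T = 2.898e-3 / 7778 = 3.726e-07 m = 372.5894 nm

372.5894 nm


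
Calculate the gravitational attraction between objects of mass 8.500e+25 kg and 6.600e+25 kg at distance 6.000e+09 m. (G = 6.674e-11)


F = G*m1*m2/r^2 = 6.674e-11 * 8.500e+25 * 6.600e+25 / (6.000e+09)^2 = 6.674e-11 * 5.610e+51 / 3.600e+19 = 1.040e+22

1.040e+22 N


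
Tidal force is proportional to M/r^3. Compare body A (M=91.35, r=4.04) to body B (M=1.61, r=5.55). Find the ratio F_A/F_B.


Ratio = (M1/r1^3) / (M2/r2^3) = (91.35/4.04^3) / (1.61/5.55^3) = 147.1016

147.1016


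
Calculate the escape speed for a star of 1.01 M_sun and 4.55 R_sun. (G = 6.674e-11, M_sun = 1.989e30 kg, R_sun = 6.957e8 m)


M = 1.01 * 1.989e30 kg = 2.00889e+30 kg; R = 4.55 * 6.957e8 m = 3.165435e+09 m. v_esc = sqrt(2GM/R) = sqrt(2 * 6.674e-11 * 2.00889e+30 / 3.165435e+09) = 291051.2558

291051.2558 m/s


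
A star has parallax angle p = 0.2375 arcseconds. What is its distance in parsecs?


d = 1/p = 1/0.2375 = 4.2105

4.2105 pc


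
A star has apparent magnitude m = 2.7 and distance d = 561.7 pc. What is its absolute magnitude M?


M = m - 5*log10(d) + 5 = 2.7 - 5*log10(561.7) + 5 = -6.0475

-6.0475


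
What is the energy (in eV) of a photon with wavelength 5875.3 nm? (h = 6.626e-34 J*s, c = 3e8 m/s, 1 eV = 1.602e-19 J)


E = hc/lambda = 6.626e-34 * 3e8 / 5.875e-06 = 3.383e-20 J = 0.2112 eV

0.2112 eV


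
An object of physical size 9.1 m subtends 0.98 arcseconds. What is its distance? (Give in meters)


D = size / theta_rad, theta_rad = 0.98 * pi/(180*3600) = 4.751e-06, D = 1.915e+06

1.915e+06 m


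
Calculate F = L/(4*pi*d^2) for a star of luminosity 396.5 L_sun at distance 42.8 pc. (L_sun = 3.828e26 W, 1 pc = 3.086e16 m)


F = L / (4*pi*d^2) = 1.518e+29 / (4*pi*(1.321e+18)^2) = 6.924e-09

6.924e-09 W/m^2


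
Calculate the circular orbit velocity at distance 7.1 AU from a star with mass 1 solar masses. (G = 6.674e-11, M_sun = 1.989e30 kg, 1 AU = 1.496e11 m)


v = sqrt(GM/r) = sqrt(6.674e-11 * 1.989e+30 / 1.062e+12) = 11179.3234

11179.3234 m/s


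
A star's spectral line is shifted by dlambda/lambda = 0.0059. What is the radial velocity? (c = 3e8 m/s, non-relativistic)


v = (dlambda/lambda) * c = 0.0059 * 3e8 = 1.770e+06

1.770e+06 m/s


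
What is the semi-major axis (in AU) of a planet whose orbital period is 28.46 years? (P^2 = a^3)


a = P^(2/3) = 28.46^(2/3) = 9.3216

9.3216 AU


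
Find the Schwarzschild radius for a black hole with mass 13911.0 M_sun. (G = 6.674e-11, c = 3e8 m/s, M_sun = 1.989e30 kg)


M = 13911.0 * 1.989e30 kg = 2.7668979e+34 kg. rs = 2GM/c^2 = 2 * 6.674e-11 * 2.7668979e+34 / (3e8)^2 = 4.104e+07

4.104e+07 m


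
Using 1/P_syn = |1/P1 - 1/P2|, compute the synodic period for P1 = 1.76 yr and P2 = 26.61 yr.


1/P_syn = |1/P1 - 1/P2| = |1/1.76 - 1/26.61| => P_syn = 1.8847

1.8847 years


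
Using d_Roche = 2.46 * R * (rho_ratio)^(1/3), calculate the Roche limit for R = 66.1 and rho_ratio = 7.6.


d_Roche = 2.46 * 66.1 * 7.6^(1/3) = 319.6989

319.6989


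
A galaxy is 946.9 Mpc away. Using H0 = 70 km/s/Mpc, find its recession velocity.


v = H0 * d = 70 * 946.9 = 66283.0

66283.0 km/s


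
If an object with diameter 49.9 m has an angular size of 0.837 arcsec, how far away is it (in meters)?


D = size / theta_rad, theta_rad = 0.837 * pi/(180*3600) = 4.058e-06, D = 1.230e+07

1.230e+07 m


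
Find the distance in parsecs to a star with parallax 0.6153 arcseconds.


d = 1/p = 1/0.6153 = 1.6252

1.6252 pc


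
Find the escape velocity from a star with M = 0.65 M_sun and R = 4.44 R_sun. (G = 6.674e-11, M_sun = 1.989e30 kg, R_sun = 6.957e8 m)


M = 0.65 * 1.989e30 kg = 1.29285e+30 kg; R = 4.44 * 6.957e8 m = 3.088908e+09 m. v_esc = sqrt(2GM/R) = sqrt(2 * 6.674e-11 * 1.29285e+30 / 3.088908e+09) = 236363.1026

236363.1026 m/s


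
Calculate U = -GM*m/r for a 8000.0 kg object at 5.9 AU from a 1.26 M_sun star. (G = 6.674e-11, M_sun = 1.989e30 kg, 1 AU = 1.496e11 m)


M = 1.26 * 1.989e30 kg = 2.50614e+30 kg; r = 5.9 AU * 1.496e11 m/AU = 8.8264e+11 m. U = -GM*m/r = -(6.674e-11 * 2.50614e+30 * 8000.0) / 8.8264e+11 = -1.516e+12

-1.516e+12 J


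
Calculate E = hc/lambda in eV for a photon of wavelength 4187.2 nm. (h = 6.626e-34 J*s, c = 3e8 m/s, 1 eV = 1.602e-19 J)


E = hc/lambda = 6.626e-34 * 3e8 / 4.187e-06 = 4.747e-20 J = 0.2963 eV

0.2963 eV


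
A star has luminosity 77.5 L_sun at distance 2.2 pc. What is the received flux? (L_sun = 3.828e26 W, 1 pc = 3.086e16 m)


F = L / (4*pi*d^2) = 2.967e+28 / (4*pi*(6.789e+16)^2) = 5.122e-07

5.122e-07 W/m^2


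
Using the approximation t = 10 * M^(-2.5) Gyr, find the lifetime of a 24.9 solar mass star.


t = 10 * M^(-2.5) = 10 * 24.9^(-2.5) = 0.0032

0.0032 Gyr


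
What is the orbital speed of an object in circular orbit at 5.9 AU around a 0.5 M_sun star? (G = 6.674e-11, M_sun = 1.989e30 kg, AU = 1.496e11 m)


v = sqrt(GM/r) = sqrt(6.674e-11 * 9.945e+29 / 8.826e+11) = 8671.689

8671.689 m/s


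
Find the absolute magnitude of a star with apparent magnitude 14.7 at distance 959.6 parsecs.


M = m - 5*log10(d) + 5 = 14.7 - 5*log10(959.6) + 5 = 4.7895

4.7895


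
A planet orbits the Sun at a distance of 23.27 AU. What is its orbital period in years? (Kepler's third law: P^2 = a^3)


P = a^(3/2) = 23.27^1.5 = 112.2521

112.2521 years


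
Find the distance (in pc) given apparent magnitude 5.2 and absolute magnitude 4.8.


d = 10^((m - M + 5)/5) = 10^((5.2 - 4.8 + 5)/5) = 12.0226

12.0226 pc


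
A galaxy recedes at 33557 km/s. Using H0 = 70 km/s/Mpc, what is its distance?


d = v / H0 = 33557 / 70 = 479.3857

479.3857 Mpc


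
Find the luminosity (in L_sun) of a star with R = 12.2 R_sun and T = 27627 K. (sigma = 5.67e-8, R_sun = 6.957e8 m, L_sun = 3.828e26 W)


R = 12.2 * 6.957e8 m = 8.48754e+09 m. L = 4*pi*R^2*sigma*T^4 = 4*pi*(8.48754e+09)^2 * 5.67e-8 * 27627^4 = 2.990139856e+31 W. L/L_sun = 2.990139856e+31 / 3.828e26 = 78112.3264

78112.3264 L_sun


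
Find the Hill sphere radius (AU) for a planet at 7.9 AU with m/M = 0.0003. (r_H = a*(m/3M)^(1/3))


r_H = a * (m/3M)^(1/3) = 7.9 * (0.0003/3)^(1/3) = 0.3667

0.3667 AU


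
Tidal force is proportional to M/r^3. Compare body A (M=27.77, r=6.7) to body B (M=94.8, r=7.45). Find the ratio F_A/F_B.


Ratio = (M1/r1^3) / (M2/r2^3) = (27.77/6.7^3) / (94.8/7.45^3) = 0.4027

0.4027


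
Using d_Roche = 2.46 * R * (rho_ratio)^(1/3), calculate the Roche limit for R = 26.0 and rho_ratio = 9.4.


d_Roche = 2.46 * 26.0 * 9.4^(1/3) = 134.9847

134.9847


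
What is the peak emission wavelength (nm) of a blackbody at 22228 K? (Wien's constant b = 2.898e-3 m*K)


lam_max = b / T = 2.898e-3 / 22228 = 1.304e-07 m = 130.3761 nm

130.3761 nm


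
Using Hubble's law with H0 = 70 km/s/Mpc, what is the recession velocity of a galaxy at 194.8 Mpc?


v = H0 * d = 70 * 194.8 = 13636.0

13636.0 km/s


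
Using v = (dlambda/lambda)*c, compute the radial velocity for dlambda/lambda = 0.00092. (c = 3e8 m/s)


v = (dlambda/lambda) * c = 0.00092 * 3e8 = 276000.0

276000.0 m/s


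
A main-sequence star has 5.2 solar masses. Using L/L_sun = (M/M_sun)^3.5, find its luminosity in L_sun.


L/L_sun = (M/M_sun)^3.5 = 5.2^3.5 = 320.6356

320.6356 L_sun


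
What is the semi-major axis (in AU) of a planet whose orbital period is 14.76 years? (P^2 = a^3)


a = P^(2/3) = 14.76^(2/3) = 6.0172

6.0172 AU


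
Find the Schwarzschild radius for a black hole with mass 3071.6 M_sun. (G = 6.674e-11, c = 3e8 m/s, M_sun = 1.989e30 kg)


M = 3071.6 * 1.989e30 kg = 6.1094124e+33 kg. rs = 2GM/c^2 = 2 * 6.674e-11 * 6.1094124e+33 / (3e8)^2 = 9.061e+06

9.061e+06 m


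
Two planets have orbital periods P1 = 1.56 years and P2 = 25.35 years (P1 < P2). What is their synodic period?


1/P_syn = |1/P1 - 1/P2| = |1/1.56 - 1/25.35| => P_syn = 1.6623

1.6623 years


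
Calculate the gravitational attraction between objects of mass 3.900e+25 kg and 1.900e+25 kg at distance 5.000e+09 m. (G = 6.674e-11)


F = G*m1*m2/r^2 = 6.674e-11 * 3.900e+25 * 1.900e+25 / (5.000e+09)^2 = 6.674e-11 * 7.410e+50 / 2.500e+19 = 1.978e+21

1.978e+21 N


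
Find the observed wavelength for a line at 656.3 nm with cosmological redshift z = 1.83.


lam_obs = lam_emit * (1 + z) = 656.3 * (1 + 1.83) = 1857.329

1857.329 nm


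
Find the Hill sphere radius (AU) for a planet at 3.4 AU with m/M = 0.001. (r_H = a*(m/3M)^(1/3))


r_H = a * (m/3M)^(1/3) = 3.4 * (0.001/3)^(1/3) = 0.2357

0.2357 AU


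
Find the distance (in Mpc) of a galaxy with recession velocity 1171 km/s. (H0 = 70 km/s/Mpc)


d = v / H0 = 1171 / 70 = 16.7286

16.7286 Mpc


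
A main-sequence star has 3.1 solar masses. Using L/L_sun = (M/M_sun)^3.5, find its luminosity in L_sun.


L/L_sun = (M/M_sun)^3.5 = 3.1^3.5 = 52.4525

52.4525 L_sun


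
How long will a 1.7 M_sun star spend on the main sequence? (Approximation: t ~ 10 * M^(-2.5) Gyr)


t = 10 * M^(-2.5) = 10 * 1.7^(-2.5) = 2.6539

2.6539 Gyr


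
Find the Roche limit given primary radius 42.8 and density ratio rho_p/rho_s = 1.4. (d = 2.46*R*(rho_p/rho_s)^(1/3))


d_Roche = 2.46 * 42.8 * 1.4^(1/3) = 117.7845

117.7845


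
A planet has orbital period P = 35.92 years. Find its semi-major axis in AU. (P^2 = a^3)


a = P^(2/3) = 35.92^(2/3) = 10.8866

10.8866 AU


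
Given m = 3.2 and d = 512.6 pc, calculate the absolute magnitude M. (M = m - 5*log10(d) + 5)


M = m - 5*log10(d) + 5 = 3.2 - 5*log10(512.6) + 5 = -5.3489

-5.3489


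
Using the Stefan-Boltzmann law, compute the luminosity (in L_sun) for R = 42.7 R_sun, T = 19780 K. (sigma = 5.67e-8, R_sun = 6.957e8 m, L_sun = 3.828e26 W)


R = 42.7 * 6.957e8 m = 2.970639e+10 m. L = 4*pi*R^2*sigma*T^4 = 4*pi*(2.970639e+10)^2 * 5.67e-8 * 19780^4 = 9.62493552e+31 W. L/L_sun = 9.62493552e+31 / 3.828e26 = 251435.0972

251435.0972 L_sun


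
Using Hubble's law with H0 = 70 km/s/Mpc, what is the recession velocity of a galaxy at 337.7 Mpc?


v = H0 * d = 70 * 337.7 = 23639.0

23639.0 km/s


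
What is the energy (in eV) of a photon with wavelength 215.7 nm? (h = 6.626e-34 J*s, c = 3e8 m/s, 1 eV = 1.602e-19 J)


E = hc/lambda = 6.626e-34 * 3e8 / 2.157e-07 = 9.216e-19 J = 5.7525 eV

5.7525 eV


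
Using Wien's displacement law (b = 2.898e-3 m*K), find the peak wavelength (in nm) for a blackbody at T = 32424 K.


lam_max = b / T = 2.898e-3 / 32424 = 8.938e-08 m = 89.3782 nm

89.3782 nm


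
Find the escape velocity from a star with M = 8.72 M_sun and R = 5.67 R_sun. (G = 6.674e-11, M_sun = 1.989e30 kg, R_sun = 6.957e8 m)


M = 8.72 * 1.989e30 kg = 1.734408e+31 kg; R = 5.67 * 6.957e8 m = 3.944619e+09 m. v_esc = sqrt(2GM/R) = sqrt(2 * 6.674e-11 * 1.734408e+31 / 3.944619e+09) = 766092.4846

766092.4846 m/s


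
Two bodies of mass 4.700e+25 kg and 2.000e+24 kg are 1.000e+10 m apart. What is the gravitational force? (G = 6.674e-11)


F = G*m1*m2/r^2 = 6.674e-11 * 4.700e+25 * 2.000e+24 / (1.000e+10)^2 = 6.674e-11 * 9.400e+49 / 1.000e+20 = 6.274e+19

6.274e+19 N


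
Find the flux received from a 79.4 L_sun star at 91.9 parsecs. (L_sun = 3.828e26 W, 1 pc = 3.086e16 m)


F = L / (4*pi*d^2) = 3.039e+28 / (4*pi*(2.836e+18)^2) = 3.007e-10

3.007e-10 W/m^2


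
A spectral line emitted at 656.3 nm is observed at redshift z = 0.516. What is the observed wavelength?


lam_obs = lam_emit * (1 + z) = 656.3 * (1 + 0.516) = 994.9508

994.9508 nm


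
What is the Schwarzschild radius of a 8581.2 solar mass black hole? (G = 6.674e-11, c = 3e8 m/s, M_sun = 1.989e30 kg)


M = 8581.2 * 1.989e30 kg = 1.70680068e+34 kg. rs = 2GM/c^2 = 2 * 6.674e-11 * 1.70680068e+34 / (3e8)^2 = 2.531e+07

2.531e+07 m


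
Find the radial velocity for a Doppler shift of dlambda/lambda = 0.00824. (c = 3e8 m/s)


v = (dlambda/lambda) * c = 0.00824 * 3e8 = 2.472e+06

2.472e+06 m/s


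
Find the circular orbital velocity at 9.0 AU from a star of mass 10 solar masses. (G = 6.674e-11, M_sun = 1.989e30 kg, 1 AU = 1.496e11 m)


v = sqrt(GM/r) = sqrt(6.674e-11 * 1.989e+31 / 1.346e+12) = 31399.5512

31399.5512 m/s


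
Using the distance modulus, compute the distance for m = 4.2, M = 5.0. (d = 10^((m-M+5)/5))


d = 10^((m - M + 5)/5) = 10^((4.2 - 5.0 + 5)/5) = 6.9183

6.9183 pc


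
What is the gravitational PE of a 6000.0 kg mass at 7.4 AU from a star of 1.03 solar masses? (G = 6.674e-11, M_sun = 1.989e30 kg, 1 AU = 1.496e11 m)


M = 1.03 * 1.989e30 kg = 2.04867e+30 kg; r = 7.4 AU * 1.496e11 m/AU = 1.10704e+12 m. U = -GM*m/r = -(6.674e-11 * 2.04867e+30 * 6000.0) / 1.10704e+12 = -7.410e+11

-7.410e+11 J


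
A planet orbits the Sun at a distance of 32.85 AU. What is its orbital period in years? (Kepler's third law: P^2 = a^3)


P = a^(3/2) = 32.85^1.5 = 188.2795

188.2795 years


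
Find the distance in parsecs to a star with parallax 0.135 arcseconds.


d = 1/p = 1/0.135 = 7.4074

7.4074 pc


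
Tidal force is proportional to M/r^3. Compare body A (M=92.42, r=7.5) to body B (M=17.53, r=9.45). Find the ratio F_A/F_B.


Ratio = (M1/r1^3) / (M2/r2^3) = (92.42/7.5^3) / (17.53/9.45^3) = 10.5462

10.5462


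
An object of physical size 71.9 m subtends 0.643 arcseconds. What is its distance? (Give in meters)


D = size / theta_rad, theta_rad = 0.643 * pi/(180*3600) = 3.117e-06, D = 2.306e+07

2.306e+07 m


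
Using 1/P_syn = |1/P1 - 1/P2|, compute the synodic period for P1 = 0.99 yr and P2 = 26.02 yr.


1/P_syn = |1/P1 - 1/P2| = |1/0.99 - 1/26.02| => P_syn = 1.0292

1.0292 years


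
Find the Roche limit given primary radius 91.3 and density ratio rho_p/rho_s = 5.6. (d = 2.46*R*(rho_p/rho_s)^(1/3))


d_Roche = 2.46 * 91.3 * 5.6^(1/3) = 398.8429

398.8429


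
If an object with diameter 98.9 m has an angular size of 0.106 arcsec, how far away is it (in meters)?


D = size / theta_rad, theta_rad = 0.106 * pi/(180*3600) = 5.139e-07, D = 1.924e+08

1.924e+08 m


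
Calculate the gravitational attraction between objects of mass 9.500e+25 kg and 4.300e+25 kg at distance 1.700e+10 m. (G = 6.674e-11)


F = G*m1*m2/r^2 = 6.674e-11 * 9.500e+25 * 4.300e+25 / (1.700e+10)^2 = 6.674e-11 * 4.085e+51 / 2.890e+20 = 9.434e+20

9.434e+20 N


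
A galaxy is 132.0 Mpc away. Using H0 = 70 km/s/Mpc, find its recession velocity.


v = H0 * d = 70 * 132.0 = 9240.0

9240.0 km/s


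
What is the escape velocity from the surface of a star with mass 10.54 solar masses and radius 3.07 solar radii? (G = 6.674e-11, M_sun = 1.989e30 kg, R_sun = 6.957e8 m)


M = 10.54 * 1.989e30 kg = 2.096406e+31 kg; R = 3.07 * 6.957e8 m = 2.135799e+09 m. v_esc = sqrt(2GM/R) = sqrt(2 * 6.674e-11 * 2.096406e+31 / 2.135799e+09) = 1.145e+06

1.145e+06 m/s


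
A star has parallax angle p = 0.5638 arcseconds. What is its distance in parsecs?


d = 1/p = 1/0.5638 = 1.7737

1.7737 pc


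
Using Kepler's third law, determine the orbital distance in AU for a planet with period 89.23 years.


a = P^(2/3) = 89.23^(2/3) = 19.9683

19.9683 AU


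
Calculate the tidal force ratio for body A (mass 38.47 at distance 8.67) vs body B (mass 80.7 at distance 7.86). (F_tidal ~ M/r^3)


Ratio = (M1/r1^3) / (M2/r2^3) = (38.47/8.67^3) / (80.7/7.86^3) = 0.3552

0.3552


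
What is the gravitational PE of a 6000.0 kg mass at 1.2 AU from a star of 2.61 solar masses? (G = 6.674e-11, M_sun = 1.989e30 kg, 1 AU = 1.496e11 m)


M = 2.61 * 1.989e30 kg = 5.19129e+30 kg; r = 1.2 AU * 1.496e11 m/AU = 1.7952e+11 m. U = -GM*m/r = -(6.674e-11 * 5.19129e+30 * 6000.0) / 1.7952e+11 = -1.158e+13

-1.158e+13 J


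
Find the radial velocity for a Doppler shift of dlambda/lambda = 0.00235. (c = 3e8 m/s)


v = (dlambda/lambda) * c = 0.00235 * 3e8 = 705000.0

705000.0 m/s


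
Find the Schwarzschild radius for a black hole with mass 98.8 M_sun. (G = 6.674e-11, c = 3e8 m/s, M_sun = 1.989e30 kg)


M = 98.8 * 1.989e30 kg = 1.965132e+32 kg. rs = 2GM/c^2 = 2 * 6.674e-11 * 1.965132e+32 / (3e8)^2 = 291450.9104

291450.9104 m


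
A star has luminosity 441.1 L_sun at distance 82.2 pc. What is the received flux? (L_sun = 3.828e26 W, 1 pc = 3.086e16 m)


F = L / (4*pi*d^2) = 1.689e+29 / (4*pi*(2.537e+18)^2) = 2.088e-09

2.088e-09 W/m^2


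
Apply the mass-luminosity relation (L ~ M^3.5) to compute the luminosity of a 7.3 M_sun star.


L/L_sun = (M/M_sun)^3.5 = 7.3^3.5 = 1051.0661

1051.0661 L_sun


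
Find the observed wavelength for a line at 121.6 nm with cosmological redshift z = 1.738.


lam_obs = lam_emit * (1 + z) = 121.6 * (1 + 1.738) = 332.9408

332.9408 nm


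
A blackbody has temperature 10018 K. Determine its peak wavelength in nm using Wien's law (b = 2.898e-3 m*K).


lam_max = b / T = 2.898e-3 / 10018 = 2.893e-07 m = 289.2793 nm

289.2793 nm


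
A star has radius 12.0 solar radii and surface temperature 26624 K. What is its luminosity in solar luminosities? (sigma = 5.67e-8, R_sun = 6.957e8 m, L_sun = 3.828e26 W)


R = 12.0 * 6.957e8 m = 8.3484e+09 m. L = 4*pi*R^2*sigma*T^4 = 4*pi*(8.3484e+09)^2 * 5.67e-8 * 26624^4 = 2.49512691e+31 W. L/L_sun = 2.49512691e+31 / 3.828e26 = 65180.9538

65180.9538 L_sun


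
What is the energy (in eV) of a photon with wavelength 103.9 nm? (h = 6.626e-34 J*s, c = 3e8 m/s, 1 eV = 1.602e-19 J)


E = hc/lambda = 6.626e-34 * 3e8 / 1.039e-07 = 1.913e-18 J = 11.9425 eV

11.9425 eV


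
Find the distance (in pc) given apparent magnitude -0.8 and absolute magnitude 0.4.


d = 10^((m - M + 5)/5) = 10^((-0.8 - 0.4 + 5)/5) = 5.7544

5.7544 pc


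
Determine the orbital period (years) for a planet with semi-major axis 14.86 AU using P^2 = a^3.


P = a^(3/2) = 14.86^1.5 = 57.2833

57.2833 years


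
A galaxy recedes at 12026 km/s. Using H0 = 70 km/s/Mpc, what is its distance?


d = v / H0 = 12026 / 70 = 171.8

171.8 Mpc


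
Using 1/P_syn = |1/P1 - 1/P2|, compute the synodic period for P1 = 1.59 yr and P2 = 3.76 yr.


1/P_syn = |1/P1 - 1/P2| = |1/1.59 - 1/3.76| => P_syn = 2.755

2.755 years


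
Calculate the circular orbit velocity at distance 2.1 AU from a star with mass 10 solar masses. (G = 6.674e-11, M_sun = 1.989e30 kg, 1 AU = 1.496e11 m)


v = sqrt(GM/r) = sqrt(6.674e-11 * 1.989e+31 / 3.142e+11) = 65003.2467

65003.2467 m/s


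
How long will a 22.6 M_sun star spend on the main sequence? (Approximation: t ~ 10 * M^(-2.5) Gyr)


t = 10 * M^(-2.5) = 10 * 22.6^(-2.5) = 0.0041

0.0041 Gyr


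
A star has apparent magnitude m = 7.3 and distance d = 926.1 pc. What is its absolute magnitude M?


M = m - 5*log10(d) + 5 = 7.3 - 5*log10(926.1) + 5 = -2.5333

-2.5333


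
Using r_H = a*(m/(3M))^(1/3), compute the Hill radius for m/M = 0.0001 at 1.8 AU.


r_H = a * (m/3M)^(1/3) = 1.8 * (0.0001/3)^(1/3) = 0.0579

0.0579 AU


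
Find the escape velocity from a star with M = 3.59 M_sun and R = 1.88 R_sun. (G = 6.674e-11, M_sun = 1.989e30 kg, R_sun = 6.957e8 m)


M = 3.59 * 1.989e30 kg = 7.14051e+30 kg; R = 1.88 * 6.957e8 m = 1.307916e+09 m. v_esc = sqrt(2GM/R) = sqrt(2 * 6.674e-11 * 7.14051e+30 / 1.307916e+09) = 853655.7865

853655.7865 m/s


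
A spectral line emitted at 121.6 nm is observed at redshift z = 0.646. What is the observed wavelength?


lam_obs = lam_emit * (1 + z) = 121.6 * (1 + 0.646) = 200.1536

200.1536 nm


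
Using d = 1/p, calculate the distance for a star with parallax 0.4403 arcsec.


d = 1/p = 1/0.4403 = 2.2712

2.2712 pc


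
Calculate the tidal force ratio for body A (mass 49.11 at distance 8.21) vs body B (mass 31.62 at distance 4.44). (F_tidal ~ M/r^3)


Ratio = (M1/r1^3) / (M2/r2^3) = (49.11/8.21^3) / (31.62/4.44^3) = 0.2457

0.2457


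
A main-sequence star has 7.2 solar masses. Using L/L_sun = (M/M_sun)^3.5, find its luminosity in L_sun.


L/L_sun = (M/M_sun)^3.5 = 7.2^3.5 = 1001.5295

1001.5295 L_sun


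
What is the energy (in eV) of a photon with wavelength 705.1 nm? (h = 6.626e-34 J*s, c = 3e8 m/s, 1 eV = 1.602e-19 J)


E = hc/lambda = 6.626e-34 * 3e8 / 7.051e-07 = 2.819e-19 J = 1.7598 eV

1.7598 eV


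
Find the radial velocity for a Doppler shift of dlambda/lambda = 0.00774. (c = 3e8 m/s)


v = (dlambda/lambda) * c = 0.00774 * 3e8 = 2.322e+06

2.322e+06 m/s


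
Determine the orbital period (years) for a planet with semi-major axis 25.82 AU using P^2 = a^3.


P = a^(3/2) = 25.82^1.5 = 131.2002

131.2002 years


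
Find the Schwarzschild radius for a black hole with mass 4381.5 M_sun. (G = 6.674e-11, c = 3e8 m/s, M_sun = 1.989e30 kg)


M = 4381.5 * 1.989e30 kg = 8.7148035e+33 kg. rs = 2GM/c^2 = 2 * 6.674e-11 * 8.7148035e+33 / (3e8)^2 = 1.293e+07

1.293e+07 m


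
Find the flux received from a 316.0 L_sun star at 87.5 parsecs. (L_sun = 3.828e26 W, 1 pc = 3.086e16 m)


F = L / (4*pi*d^2) = 1.210e+29 / (4*pi*(2.700e+18)^2) = 1.320e-09

1.320e-09 W/m^2


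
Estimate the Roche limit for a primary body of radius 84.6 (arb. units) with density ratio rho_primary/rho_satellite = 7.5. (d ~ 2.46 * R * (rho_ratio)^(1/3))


d_Roche = 2.46 * 84.6 * 7.5^(1/3) = 407.3733

407.3733


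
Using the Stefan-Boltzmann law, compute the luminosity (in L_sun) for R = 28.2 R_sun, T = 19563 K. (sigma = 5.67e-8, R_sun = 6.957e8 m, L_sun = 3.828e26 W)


R = 28.2 * 6.957e8 m = 1.961874e+10 m. L = 4*pi*R^2*sigma*T^4 = 4*pi*(1.961874e+10)^2 * 5.67e-8 * 19563^4 = 4.016770011e+31 W. L/L_sun = 4.016770011e+31 / 3.828e26 = 104931.296

104931.296 L_sun


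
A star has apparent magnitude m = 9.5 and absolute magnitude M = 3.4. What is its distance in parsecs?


d = 10^((m - M + 5)/5) = 10^((9.5 - 3.4 + 5)/5) = 165.9587

165.9587 pc


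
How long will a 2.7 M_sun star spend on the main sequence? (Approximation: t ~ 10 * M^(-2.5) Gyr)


t = 10 * M^(-2.5) = 10 * 2.7^(-2.5) = 0.8348

0.8348 Gyr


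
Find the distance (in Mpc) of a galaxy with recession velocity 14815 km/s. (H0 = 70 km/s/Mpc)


d = v / H0 = 14815 / 70 = 211.6429

211.6429 Mpc


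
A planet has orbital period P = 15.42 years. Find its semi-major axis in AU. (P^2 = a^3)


a = P^(2/3) = 15.42^(2/3) = 6.1952

6.1952 AU


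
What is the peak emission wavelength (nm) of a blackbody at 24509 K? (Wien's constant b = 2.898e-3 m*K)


lam_max = b / T = 2.898e-3 / 24509 = 1.182e-07 m = 118.2423 nm

118.2423 nm


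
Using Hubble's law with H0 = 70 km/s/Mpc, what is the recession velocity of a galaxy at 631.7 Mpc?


v = H0 * d = 70 * 631.7 = 44219.0

44219.0 km/s


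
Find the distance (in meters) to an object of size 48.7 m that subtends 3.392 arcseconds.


D = size / theta_rad, theta_rad = 3.392 * pi/(180*3600) = 1.644e-05, D = 2.961e+06

2.961e+06 m


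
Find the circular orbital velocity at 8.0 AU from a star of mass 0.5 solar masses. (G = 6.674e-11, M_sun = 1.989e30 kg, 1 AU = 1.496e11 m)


v = sqrt(GM/r) = sqrt(6.674e-11 * 9.945e+29 / 1.197e+12) = 7447.0575

7447.0575 m/s


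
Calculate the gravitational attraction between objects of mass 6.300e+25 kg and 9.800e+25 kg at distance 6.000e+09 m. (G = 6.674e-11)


F = G*m1*m2/r^2 = 6.674e-11 * 6.300e+25 * 9.800e+25 / (6.000e+09)^2 = 6.674e-11 * 6.174e+51 / 3.600e+19 = 1.145e+22

1.145e+22 N


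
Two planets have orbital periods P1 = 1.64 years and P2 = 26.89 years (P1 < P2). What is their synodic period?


1/P_syn = |1/P1 - 1/P2| = |1/1.64 - 1/26.89| => P_syn = 1.7465

1.7465 years


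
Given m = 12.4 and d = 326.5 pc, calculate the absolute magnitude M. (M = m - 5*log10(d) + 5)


M = m - 5*log10(d) + 5 = 12.4 - 5*log10(326.5) + 5 = 4.8306

4.8306


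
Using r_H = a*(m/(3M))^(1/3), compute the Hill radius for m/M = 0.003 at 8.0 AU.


r_H = a * (m/3M)^(1/3) = 8.0 * (0.003/3)^(1/3) = 0.8

0.8 AU


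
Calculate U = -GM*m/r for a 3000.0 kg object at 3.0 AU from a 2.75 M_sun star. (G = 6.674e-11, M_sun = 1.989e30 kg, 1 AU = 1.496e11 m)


M = 2.75 * 1.989e30 kg = 5.46975e+30 kg; r = 3.0 AU * 1.496e11 m/AU = 4.488e+11 m. U = -GM*m/r = -(6.674e-11 * 5.46975e+30 * 3000.0) / 4.488e+11 = -2.440e+12

-2.440e+12 J


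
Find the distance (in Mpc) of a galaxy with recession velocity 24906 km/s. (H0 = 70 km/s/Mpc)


d = v / H0 = 24906 / 70 = 355.8

355.8 Mpc


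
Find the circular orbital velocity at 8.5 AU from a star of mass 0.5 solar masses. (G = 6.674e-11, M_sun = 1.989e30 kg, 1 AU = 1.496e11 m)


v = sqrt(GM/r) = sqrt(6.674e-11 * 9.945e+29 / 1.272e+12) = 7224.7069

7224.7069 m/s


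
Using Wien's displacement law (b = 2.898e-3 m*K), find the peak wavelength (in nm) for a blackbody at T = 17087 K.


lam_max = b / T = 2.898e-3 / 17087 = 1.696e-07 m = 169.6026 nm

169.6026 nm


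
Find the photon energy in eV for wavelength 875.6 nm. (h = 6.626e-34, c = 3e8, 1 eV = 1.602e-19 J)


E = hc/lambda = 6.626e-34 * 3e8 / 8.756e-07 = 2.270e-19 J = 1.4171 eV

1.4171 eV


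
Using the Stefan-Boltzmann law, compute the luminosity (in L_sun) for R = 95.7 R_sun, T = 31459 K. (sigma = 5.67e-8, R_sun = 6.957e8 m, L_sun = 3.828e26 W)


R = 95.7 * 6.957e8 m = 6.657849e+10 m. L = 4*pi*R^2*sigma*T^4 = 4*pi*(6.657849e+10)^2 * 5.67e-8 * 31459^4 = 3.093431181e+33 W. L/L_sun = 3.093431181e+33 / 3.828e26 = 8.081e+06

8.081e+06 L_sun


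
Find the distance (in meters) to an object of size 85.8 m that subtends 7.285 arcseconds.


D = size / theta_rad, theta_rad = 7.285 * pi/(180*3600) = 3.532e-05, D = 2.429e+06

2.429e+06 m


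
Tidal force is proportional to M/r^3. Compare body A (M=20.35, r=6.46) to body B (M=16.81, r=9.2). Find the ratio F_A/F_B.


Ratio = (M1/r1^3) / (M2/r2^3) = (20.35/6.46^3) / (16.81/9.2^3) = 3.4967

3.4967


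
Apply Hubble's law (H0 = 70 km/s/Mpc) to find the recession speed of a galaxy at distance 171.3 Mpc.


v = H0 * d = 70 * 171.3 = 11991.0

11991.0 km/s


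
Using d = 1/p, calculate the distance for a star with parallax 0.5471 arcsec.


d = 1/p = 1/0.5471 = 1.8278

1.8278 pc


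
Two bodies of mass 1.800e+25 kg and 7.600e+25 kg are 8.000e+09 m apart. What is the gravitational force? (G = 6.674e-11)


F = G*m1*m2/r^2 = 6.674e-11 * 1.800e+25 * 7.600e+25 / (8.000e+09)^2 = 6.674e-11 * 1.368e+51 / 6.400e+19 = 1.427e+21

1.427e+21 N
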